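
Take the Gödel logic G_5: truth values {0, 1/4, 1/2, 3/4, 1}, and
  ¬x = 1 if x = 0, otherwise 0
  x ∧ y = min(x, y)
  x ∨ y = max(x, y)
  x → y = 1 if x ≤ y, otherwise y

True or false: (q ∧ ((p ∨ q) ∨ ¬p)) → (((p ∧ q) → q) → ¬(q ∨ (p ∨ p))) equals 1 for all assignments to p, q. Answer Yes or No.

No

Counterexample: take p = 0, q = 1/4.
p ∨ q = 0 ∨ 1/4 = 1/4
¬p = ¬0 = 1
(p ∨ q) ∨ ¬p = 1/4 ∨ 1 = 1
q ∧ ((p ∨ q) ∨ ¬p) = 1/4 ∧ 1 = 1/4
p ∧ q = 0 ∧ 1/4 = 0
(p ∧ q) → q = 0 → 1/4 = 1
p ∨ p = 0 ∨ 0 = 0
q ∨ (p ∨ p) = 1/4 ∨ 0 = 1/4
¬(q ∨ (p ∨ p)) = ¬1/4 = 0
((p ∧ q) → q) → ¬(q ∨ (p ∨ p)) = 1 → 0 = 0
(q ∧ ((p ∨ q) ∨ ¬p)) → (((p ∧ q) → q) → ¬(q ∨ (p ∨ p))) = 1/4 → 0 = 0
This gives 0 ≠ 1.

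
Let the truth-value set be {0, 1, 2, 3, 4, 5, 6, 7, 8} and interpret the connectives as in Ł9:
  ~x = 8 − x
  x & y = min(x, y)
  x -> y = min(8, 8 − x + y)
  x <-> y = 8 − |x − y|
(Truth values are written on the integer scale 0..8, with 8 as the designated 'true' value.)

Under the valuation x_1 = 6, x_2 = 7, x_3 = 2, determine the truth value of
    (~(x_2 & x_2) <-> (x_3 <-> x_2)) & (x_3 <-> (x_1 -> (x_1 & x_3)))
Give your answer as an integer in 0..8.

6

x_2 & x_2 = 7 & 7 = 7
~(x_2 & x_2) = ~7 = 1
x_3 <-> x_2 = 2 <-> 7 = 3
~(x_2 & x_2) <-> (x_3 <-> x_2) = 1 <-> 3 = 6
x_1 & x_3 = 6 & 2 = 2
x_1 -> (x_1 & x_3) = 6 -> 2 = 4
x_3 <-> (x_1 -> (x_1 & x_3)) = 2 <-> 4 = 6
(~(x_2 & x_2) <-> (x_3 <-> x_2)) & (x_3 <-> (x_1 -> (x_1 & x_3))) = 6 & 6 = 6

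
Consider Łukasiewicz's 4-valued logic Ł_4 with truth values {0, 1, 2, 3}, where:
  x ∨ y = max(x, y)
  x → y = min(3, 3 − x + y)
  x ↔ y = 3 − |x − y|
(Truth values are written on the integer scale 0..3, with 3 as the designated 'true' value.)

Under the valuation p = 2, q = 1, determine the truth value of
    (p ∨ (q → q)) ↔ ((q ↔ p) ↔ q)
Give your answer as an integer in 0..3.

2

q → q = 1 → 1 = 3
p ∨ (q → q) = 2 ∨ 3 = 3
q ↔ p = 1 ↔ 2 = 2
(q ↔ p) ↔ q = 2 ↔ 1 = 2
(p ∨ (q → q)) ↔ ((q ↔ p) ↔ q) = 3 ↔ 2 = 2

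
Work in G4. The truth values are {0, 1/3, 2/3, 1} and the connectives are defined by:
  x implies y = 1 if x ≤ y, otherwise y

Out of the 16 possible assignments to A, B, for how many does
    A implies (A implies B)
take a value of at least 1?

10

A = 0, B = 0 ↦ 1  ≥
A = 0, B = 1/3 ↦ 1  ≥
A = 0, B = 2/3 ↦ 1  ≥
A = 0, B = 1 ↦ 1  ≥
A = 1/3, B = 0 ↦ 0  <
A = 1/3, B = 1/3 ↦ 1  ≥
A = 1/3, B = 2/3 ↦ 1  ≥
A = 1/3, B = 1 ↦ 1  ≥
A = 2/3, B = 0 ↦ 0  <
A = 2/3, B = 1/3 ↦ 1/3  <
A = 2/3, B = 2/3 ↦ 1  ≥
A = 2/3, B = 1 ↦ 1  ≥
A = 1, B = 0 ↦ 0  <
A = 1, B = 1/3 ↦ 1/3  <
A = 1, B = 2/3 ↦ 2/3  <
A = 1, B = 1 ↦ 1  ≥
So 10 of the 16 assignments meet the threshold.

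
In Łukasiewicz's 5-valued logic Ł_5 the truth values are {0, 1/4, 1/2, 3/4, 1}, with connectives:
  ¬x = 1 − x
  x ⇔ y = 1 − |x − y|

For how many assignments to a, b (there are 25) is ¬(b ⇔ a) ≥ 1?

2

value 1: 2 assignments (counts)
value 3/4: 4 assignments
value 1/2: 6 assignments
value 1/4: 8 assignments
value 0: 5 assignments
So 2 of the 25 assignments meet the threshold.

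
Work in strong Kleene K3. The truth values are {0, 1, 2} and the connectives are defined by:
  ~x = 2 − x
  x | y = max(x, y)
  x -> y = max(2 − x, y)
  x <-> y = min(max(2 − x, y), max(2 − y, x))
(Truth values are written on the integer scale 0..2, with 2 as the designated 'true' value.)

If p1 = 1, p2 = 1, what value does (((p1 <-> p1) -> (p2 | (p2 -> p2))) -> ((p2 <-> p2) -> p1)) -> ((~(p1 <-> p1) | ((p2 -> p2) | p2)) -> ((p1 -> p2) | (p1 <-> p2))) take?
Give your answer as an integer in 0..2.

1

p1 <-> p1 = 1 <-> 1 = 1
p2 -> p2 = 1 -> 1 = 1
p2 | (p2 -> p2) = 1 | 1 = 1
(p1 <-> p1) -> (p2 | (p2 -> p2)) = 1 -> 1 = 1
p2 <-> p2 = 1 <-> 1 = 1
(p2 <-> p2) -> p1 = 1 -> 1 = 1
((p1 <-> p1) -> (p2 | (p2 -> p2))) -> ((p2 <-> p2) -> p1) = 1 -> 1 = 1
p1 <-> p1 = 1 <-> 1 = 1
~(p1 <-> p1) = ~1 = 1
p2 -> p2 = 1 -> 1 = 1
(p2 -> p2) | p2 = 1 | 1 = 1
~(p1 <-> p1) | ((p2 -> p2) | p2) = 1 | 1 = 1
p1 -> p2 = 1 -> 1 = 1
p1 <-> p2 = 1 <-> 1 = 1
(p1 -> p2) | (p1 <-> p2) = 1 | 1 = 1
(~(p1 <-> p1) | ((p2 -> p2) | p2)) -> ((p1 -> p2) | (p1 <-> p2)) = 1 -> 1 = 1
(((p1 <-> p1) -> (p2 | (p2 -> p2))) -> ((p2 <-> p2) -> p1)) -> ((~(p1 <-> p1) | ((p2 -> p2) | p2)) -> ((p1 -> p2) | (p1 <-> p2))) = 1 -> 1 = 1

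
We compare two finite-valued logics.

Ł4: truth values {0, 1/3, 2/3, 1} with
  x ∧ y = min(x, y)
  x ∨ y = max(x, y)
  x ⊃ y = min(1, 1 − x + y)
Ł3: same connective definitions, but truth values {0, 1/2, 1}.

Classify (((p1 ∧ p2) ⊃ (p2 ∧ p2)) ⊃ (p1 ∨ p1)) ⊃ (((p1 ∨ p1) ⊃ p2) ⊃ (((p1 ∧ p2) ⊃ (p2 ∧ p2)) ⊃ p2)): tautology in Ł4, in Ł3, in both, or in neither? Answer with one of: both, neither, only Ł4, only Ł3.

In Ł4: every assignment gives 1 — tautology.
In Ł3: every assignment gives 1 — tautology.

both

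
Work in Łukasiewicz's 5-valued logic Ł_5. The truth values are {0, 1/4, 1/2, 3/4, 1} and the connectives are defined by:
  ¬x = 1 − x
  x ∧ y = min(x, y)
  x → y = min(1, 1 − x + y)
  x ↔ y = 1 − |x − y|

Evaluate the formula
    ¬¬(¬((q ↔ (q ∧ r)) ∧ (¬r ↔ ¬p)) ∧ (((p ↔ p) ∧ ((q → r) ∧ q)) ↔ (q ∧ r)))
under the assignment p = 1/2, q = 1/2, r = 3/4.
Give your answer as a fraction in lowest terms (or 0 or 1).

1/4

q ∧ r = 1/2 ∧ 3/4 = 1/2
q ↔ (q ∧ r) = 1/2 ↔ 1/2 = 1
¬r = ¬3/4 = 1/4
¬p = ¬1/2 = 1/2
¬r ↔ ¬p = 1/4 ↔ 1/2 = 3/4
(q ↔ (q ∧ r)) ∧ (¬r ↔ ¬p) = 1 ∧ 3/4 = 3/4
¬((q ↔ (q ∧ r)) ∧ (¬r ↔ ¬p)) = ¬3/4 = 1/4
p ↔ p = 1/2 ↔ 1/2 = 1
q → r = 1/2 → 3/4 = 1
(q → r) ∧ q = 1 ∧ 1/2 = 1/2
(p ↔ p) ∧ ((q → r) ∧ q) = 1 ∧ 1/2 = 1/2
q ∧ r = 1/2 ∧ 3/4 = 1/2
((p ↔ p) ∧ ((q → r) ∧ q)) ↔ (q ∧ r) = 1/2 ↔ 1/2 = 1
¬((q ↔ (q ∧ r)) ∧ (¬r ↔ ¬p)) ∧ (((p ↔ p) ∧ ((q → r) ∧ q)) ↔ (q ∧ r)) = 1/4 ∧ 1 = 1/4
¬(¬((q ↔ (q ∧ r)) ∧ (¬r ↔ ¬p)) ∧ (((p ↔ p) ∧ ((q → r) ∧ q)) ↔ (q ∧ r))) = ¬1/4 = 3/4
¬¬(¬((q ↔ (q ∧ r)) ∧ (¬r ↔ ¬p)) ∧ (((p ↔ p) ∧ ((q → r) ∧ q)) ↔ (q ∧ r))) = ¬3/4 = 1/4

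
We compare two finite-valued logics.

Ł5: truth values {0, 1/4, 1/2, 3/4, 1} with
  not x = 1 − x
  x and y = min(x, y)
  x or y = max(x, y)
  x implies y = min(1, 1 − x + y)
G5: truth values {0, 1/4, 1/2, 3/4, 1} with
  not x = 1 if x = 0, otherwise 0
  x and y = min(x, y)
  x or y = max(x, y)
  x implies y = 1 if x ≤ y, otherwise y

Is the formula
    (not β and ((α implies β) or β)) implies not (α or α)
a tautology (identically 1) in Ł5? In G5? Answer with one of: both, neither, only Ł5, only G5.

In Ł5: at α = 1/2, β = 1/4 the value is 3/4 — not a tautology.
In G5: every assignment gives 1 — tautology.

only G5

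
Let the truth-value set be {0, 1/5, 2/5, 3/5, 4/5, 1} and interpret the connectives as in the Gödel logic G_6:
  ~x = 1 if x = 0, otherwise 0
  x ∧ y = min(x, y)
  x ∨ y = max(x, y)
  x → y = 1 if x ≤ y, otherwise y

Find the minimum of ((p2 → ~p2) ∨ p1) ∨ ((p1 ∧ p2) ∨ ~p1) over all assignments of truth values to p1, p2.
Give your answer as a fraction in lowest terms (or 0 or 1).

Take p1 = 1/5, p2 = 1/5:
~p2 = ~1/5 = 0
p2 → ~p2 = 1/5 → 0 = 0
(p2 → ~p2) ∨ p1 = 0 ∨ 1/5 = 1/5
p1 ∧ p2 = 1/5 ∧ 1/5 = 1/5
~p1 = ~1/5 = 0
(p1 ∧ p2) ∨ ~p1 = 1/5 ∨ 0 = 1/5
((p2 → ~p2) ∨ p1) ∨ ((p1 ∧ p2) ∨ ~p1) = 1/5 ∨ 1/5 = 1/5
No assignment yields a value below 1/5, so this is the minimum.

1/5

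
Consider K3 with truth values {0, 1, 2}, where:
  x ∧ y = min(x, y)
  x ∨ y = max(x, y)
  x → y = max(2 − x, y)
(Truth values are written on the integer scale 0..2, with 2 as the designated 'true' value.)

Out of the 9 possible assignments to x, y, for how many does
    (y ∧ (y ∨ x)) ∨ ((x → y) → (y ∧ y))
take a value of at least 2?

4

x = 0, y = 0 ↦ 0  <
x = 0, y = 1 ↦ 1  <
x = 0, y = 2 ↦ 2  ≥
x = 1, y = 0 ↦ 1  <
x = 1, y = 1 ↦ 1  <
x = 1, y = 2 ↦ 2  ≥
x = 2, y = 0 ↦ 2  ≥
x = 2, y = 1 ↦ 1  <
x = 2, y = 2 ↦ 2  ≥
So 4 of the 9 assignments meet the threshold.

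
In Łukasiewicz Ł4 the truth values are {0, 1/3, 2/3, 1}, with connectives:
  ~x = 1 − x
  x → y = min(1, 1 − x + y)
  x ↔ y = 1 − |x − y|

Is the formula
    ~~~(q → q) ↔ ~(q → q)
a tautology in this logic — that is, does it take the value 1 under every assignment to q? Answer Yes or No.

Yes

q = 0 ↦ 1
q = 1/3 ↦ 1
q = 2/3 ↦ 1
q = 1 ↦ 1
Every assignment gives a value ≥ 1.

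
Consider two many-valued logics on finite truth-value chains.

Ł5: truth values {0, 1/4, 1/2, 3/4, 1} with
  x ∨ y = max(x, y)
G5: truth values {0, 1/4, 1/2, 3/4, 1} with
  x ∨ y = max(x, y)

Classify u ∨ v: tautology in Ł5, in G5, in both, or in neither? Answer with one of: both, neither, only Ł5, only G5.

In Ł5: at u = 0, v = 0 the value is 0 — not a tautology.
In G5: at u = 0, v = 0 the value is 0 — not a tautology.

neither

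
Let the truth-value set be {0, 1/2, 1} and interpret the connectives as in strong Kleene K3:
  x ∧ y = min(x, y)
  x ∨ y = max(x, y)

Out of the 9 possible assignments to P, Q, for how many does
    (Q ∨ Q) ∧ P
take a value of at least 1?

1

P = 0, Q = 0 ↦ 0  <
P = 0, Q = 1/2 ↦ 0  <
P = 0, Q = 1 ↦ 0  <
P = 1/2, Q = 0 ↦ 0  <
P = 1/2, Q = 1/2 ↦ 1/2  <
P = 1/2, Q = 1 ↦ 1/2  <
P = 1, Q = 0 ↦ 0  <
P = 1, Q = 1/2 ↦ 1/2  <
P = 1, Q = 1 ↦ 1  ≥
So 1 of the 9 assignments meets the threshold.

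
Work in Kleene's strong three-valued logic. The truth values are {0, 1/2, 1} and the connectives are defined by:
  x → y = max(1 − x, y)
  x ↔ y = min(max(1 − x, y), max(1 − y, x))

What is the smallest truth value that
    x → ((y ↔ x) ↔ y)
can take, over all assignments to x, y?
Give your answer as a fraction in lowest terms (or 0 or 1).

1/2

Take x = 1/2, y = 0:
y ↔ x = 0 ↔ 1/2 = 1/2
(y ↔ x) ↔ y = 1/2 ↔ 0 = 1/2
x → ((y ↔ x) ↔ y) = 1/2 → 1/2 = 1/2
No assignment yields a value below 1/2, so this is the minimum.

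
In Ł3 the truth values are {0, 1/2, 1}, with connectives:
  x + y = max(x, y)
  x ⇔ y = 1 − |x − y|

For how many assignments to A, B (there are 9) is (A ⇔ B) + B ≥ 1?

5

A = 0, B = 0 ↦ 1  ≥
A = 0, B = 1/2 ↦ 1/2  <
A = 0, B = 1 ↦ 1  ≥
A = 1/2, B = 0 ↦ 1/2  <
A = 1/2, B = 1/2 ↦ 1  ≥
A = 1/2, B = 1 ↦ 1  ≥
A = 1, B = 0 ↦ 0  <
A = 1, B = 1/2 ↦ 1/2  <
A = 1, B = 1 ↦ 1  ≥
So 5 of the 9 assignments meet the threshold.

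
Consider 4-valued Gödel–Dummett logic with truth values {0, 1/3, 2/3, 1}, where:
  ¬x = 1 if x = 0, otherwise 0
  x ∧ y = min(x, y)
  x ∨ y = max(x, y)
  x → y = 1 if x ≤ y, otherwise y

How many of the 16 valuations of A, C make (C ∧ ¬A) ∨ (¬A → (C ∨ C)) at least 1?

13

A = 0, C = 0 ↦ 0  <
A = 0, C = 1/3 ↦ 1/3  <
A = 0, C = 2/3 ↦ 2/3  <
A = 0, C = 1 ↦ 1  ≥
A = 1/3, C = 0 ↦ 1  ≥
A = 1/3, C = 1/3 ↦ 1  ≥
A = 1/3, C = 2/3 ↦ 1  ≥
A = 1/3, C = 1 ↦ 1  ≥
A = 2/3, C = 0 ↦ 1  ≥
A = 2/3, C = 1/3 ↦ 1  ≥
A = 2/3, C = 2/3 ↦ 1  ≥
A = 2/3, C = 1 ↦ 1  ≥
A = 1, C = 0 ↦ 1  ≥
A = 1, C = 1/3 ↦ 1  ≥
A = 1, C = 2/3 ↦ 1  ≥
A = 1, C = 1 ↦ 1  ≥
So 13 of the 16 assignments meet the threshold.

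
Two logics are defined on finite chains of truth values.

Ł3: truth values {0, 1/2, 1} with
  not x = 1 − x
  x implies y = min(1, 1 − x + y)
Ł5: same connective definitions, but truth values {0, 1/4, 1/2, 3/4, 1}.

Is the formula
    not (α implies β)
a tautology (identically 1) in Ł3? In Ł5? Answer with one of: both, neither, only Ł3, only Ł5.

In Ł3: at α = 0, β = 0 the value is 0 — not a tautology.
In Ł5: at α = 0, β = 0 the value is 0 — not a tautology.

neither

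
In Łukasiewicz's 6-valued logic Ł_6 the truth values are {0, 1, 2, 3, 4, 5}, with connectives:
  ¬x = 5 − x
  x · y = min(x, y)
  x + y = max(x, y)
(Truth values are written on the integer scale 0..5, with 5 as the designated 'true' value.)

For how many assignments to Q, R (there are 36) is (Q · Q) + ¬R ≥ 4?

value 5: 11 assignments (counts)
value 4: 9 assignments (counts)
value 3: 7 assignments
value 2: 5 assignments
value 1: 3 assignments
value 0: 1 assignment
So 20 of the 36 assignments meet the threshold.

20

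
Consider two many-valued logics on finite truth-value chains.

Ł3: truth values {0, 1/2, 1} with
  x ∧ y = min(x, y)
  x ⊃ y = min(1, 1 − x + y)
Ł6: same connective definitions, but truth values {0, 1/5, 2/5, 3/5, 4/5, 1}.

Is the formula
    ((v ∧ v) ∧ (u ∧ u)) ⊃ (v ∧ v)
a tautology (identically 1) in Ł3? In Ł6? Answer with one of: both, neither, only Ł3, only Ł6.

both

In Ł3: every assignment gives 1 — tautology.
In Ł6: every assignment gives 1 — tautology.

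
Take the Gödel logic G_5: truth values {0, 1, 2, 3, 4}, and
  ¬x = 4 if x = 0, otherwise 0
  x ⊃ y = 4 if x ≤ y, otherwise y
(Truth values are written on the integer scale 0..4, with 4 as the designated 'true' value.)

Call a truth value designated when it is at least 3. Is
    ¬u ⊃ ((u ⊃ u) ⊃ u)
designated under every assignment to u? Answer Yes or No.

Counterexample: take u = 0.
¬u = ¬0 = 4
u ⊃ u = 0 ⊃ 0 = 4
(u ⊃ u) ⊃ u = 4 ⊃ 0 = 0
¬u ⊃ ((u ⊃ u) ⊃ u) = 4 ⊃ 0 = 0
This gives 0, which is below 3.

No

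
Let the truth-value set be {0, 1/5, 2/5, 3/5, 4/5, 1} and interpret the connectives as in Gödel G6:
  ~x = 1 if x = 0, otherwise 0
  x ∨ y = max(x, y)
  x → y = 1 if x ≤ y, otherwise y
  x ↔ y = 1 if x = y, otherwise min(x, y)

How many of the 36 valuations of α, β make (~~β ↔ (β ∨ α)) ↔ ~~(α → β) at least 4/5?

24

value 1: 16 assignments (counts)
value 4/5: 8 assignments (counts)
value 3/5: 6 assignments
value 2/5: 4 assignments
value 1/5: 2 assignments
So 24 of the 36 assignments meet the threshold.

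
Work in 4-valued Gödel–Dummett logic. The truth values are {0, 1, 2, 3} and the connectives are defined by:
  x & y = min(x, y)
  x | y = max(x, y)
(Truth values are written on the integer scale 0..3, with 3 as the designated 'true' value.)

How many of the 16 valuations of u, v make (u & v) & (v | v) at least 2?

4

u = 0, v = 0 ↦ 0  <
u = 0, v = 1 ↦ 0  <
u = 0, v = 2 ↦ 0  <
u = 0, v = 3 ↦ 0  <
u = 1, v = 0 ↦ 0  <
u = 1, v = 1 ↦ 1  <
u = 1, v = 2 ↦ 1  <
u = 1, v = 3 ↦ 1  <
u = 2, v = 0 ↦ 0  <
u = 2, v = 1 ↦ 1  <
u = 2, v = 2 ↦ 2  ≥
u = 2, v = 3 ↦ 2  ≥
u = 3, v = 0 ↦ 0  <
u = 3, v = 1 ↦ 1  <
u = 3, v = 2 ↦ 2  ≥
u = 3, v = 3 ↦ 3  ≥
So 4 of the 16 assignments meet the threshold.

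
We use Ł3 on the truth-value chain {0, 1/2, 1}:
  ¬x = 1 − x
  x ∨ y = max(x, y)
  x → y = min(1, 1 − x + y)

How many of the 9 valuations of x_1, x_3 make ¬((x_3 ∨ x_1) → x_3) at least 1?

1

x_1 = 0, x_3 = 0 ↦ 0  <
x_1 = 0, x_3 = 1/2 ↦ 0  <
x_1 = 0, x_3 = 1 ↦ 0  <
x_1 = 1/2, x_3 = 0 ↦ 1/2  <
x_1 = 1/2, x_3 = 1/2 ↦ 0  <
x_1 = 1/2, x_3 = 1 ↦ 0  <
x_1 = 1, x_3 = 0 ↦ 1  ≥
x_1 = 1, x_3 = 1/2 ↦ 1/2  <
x_1 = 1, x_3 = 1 ↦ 0  <
So 1 of the 9 assignments meets the threshold.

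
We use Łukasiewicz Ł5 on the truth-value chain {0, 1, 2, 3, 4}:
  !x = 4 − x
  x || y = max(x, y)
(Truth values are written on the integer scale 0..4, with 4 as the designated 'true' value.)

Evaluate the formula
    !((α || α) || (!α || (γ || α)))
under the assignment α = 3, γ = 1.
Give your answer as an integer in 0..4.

1

α || α = 3 || 3 = 3
!α = !3 = 1
γ || α = 1 || 3 = 3
!α || (γ || α) = 1 || 3 = 3
(α || α) || (!α || (γ || α)) = 3 || 3 = 3
!((α || α) || (!α || (γ || α))) = !3 = 1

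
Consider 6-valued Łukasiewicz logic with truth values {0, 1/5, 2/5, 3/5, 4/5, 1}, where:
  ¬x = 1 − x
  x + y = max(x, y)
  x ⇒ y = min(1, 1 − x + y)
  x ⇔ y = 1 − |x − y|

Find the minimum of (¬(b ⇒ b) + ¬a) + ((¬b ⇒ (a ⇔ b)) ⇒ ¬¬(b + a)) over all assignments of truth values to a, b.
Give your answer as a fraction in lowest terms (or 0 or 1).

Take a = 2/5, b = 1/5:
b ⇒ b = 1/5 ⇒ 1/5 = 1
¬(b ⇒ b) = ¬1 = 0
¬a = ¬2/5 = 3/5
¬(b ⇒ b) + ¬a = 0 + 3/5 = 3/5
¬b = ¬1/5 = 4/5
a ⇔ b = 2/5 ⇔ 1/5 = 4/5
¬b ⇒ (a ⇔ b) = 4/5 ⇒ 4/5 = 1
b + a = 1/5 + 2/5 = 2/5
¬(b + a) = ¬2/5 = 3/5
¬¬(b + a) = ¬3/5 = 2/5
(¬b ⇒ (a ⇔ b)) ⇒ ¬¬(b + a) = 1 ⇒ 2/5 = 2/5
(¬(b ⇒ b) + ¬a) + ((¬b ⇒ (a ⇔ b)) ⇒ ¬¬(b + a)) = 3/5 + 2/5 = 3/5
No assignment yields a value below 3/5, so this is the minimum.

3/5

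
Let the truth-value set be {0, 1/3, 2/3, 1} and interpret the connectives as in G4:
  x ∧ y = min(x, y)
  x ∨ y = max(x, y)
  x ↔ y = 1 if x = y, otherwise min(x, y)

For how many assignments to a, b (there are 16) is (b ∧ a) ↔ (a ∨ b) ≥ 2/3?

a = 0, b = 0 ↦ 1  ≥
a = 0, b = 1/3 ↦ 0  <
a = 0, b = 2/3 ↦ 0  <
a = 0, b = 1 ↦ 0  <
a = 1/3, b = 0 ↦ 0  <
a = 1/3, b = 1/3 ↦ 1  ≥
a = 1/3, b = 2/3 ↦ 1/3  <
a = 1/3, b = 1 ↦ 1/3  <
a = 2/3, b = 0 ↦ 0  <
a = 2/3, b = 1/3 ↦ 1/3  <
a = 2/3, b = 2/3 ↦ 1  ≥
a = 2/3, b = 1 ↦ 2/3  ≥
a = 1, b = 0 ↦ 0  <
a = 1, b = 1/3 ↦ 1/3  <
a = 1, b = 2/3 ↦ 2/3  ≥
a = 1, b = 1 ↦ 1  ≥
So 6 of the 16 assignments meet the threshold.

6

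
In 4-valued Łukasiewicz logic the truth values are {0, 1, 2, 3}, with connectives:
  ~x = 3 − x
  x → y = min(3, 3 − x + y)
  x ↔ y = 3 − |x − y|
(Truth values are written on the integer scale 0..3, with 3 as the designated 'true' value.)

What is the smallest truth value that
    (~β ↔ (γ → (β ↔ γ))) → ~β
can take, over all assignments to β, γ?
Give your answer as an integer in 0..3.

2

Take β = 2, γ = 3:
~β = ~2 = 1
β ↔ γ = 2 ↔ 3 = 2
γ → (β ↔ γ) = 3 → 2 = 2
~β ↔ (γ → (β ↔ γ)) = 1 ↔ 2 = 2
~β = ~2 = 1
(~β ↔ (γ → (β ↔ γ))) → ~β = 2 → 1 = 2
No assignment yields a value below 2, so this is the minimum.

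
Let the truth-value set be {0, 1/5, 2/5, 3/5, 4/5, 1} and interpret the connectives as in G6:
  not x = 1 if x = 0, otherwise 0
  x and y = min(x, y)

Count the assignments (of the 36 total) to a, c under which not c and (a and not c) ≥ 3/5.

3

value 1: 1 assignment (counts)
value 4/5: 1 assignment (counts)
value 3/5: 1 assignment (counts)
value 2/5: 1 assignment
value 1/5: 1 assignment
value 0: 31 assignments
So 3 of the 36 assignments meet the threshold.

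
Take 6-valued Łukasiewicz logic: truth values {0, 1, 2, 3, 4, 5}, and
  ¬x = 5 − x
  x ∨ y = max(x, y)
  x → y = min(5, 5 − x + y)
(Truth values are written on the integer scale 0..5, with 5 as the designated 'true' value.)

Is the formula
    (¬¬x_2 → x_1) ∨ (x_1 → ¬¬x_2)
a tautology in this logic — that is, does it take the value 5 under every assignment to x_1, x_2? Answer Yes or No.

Yes

At x_1 = 2, x_2 = 1, for instance:
¬x_2 = ¬1 = 4
¬¬x_2 = ¬4 = 1
¬¬x_2 → x_1 = 1 → 2 = 5
x_1 → ¬¬x_2 = 2 → 1 = 4
(¬¬x_2 → x_1) ∨ (x_1 → ¬¬x_2) = 5 ∨ 4 = 5
and checking the remaining 35 assignments likewise gives ≥ 5 in every case.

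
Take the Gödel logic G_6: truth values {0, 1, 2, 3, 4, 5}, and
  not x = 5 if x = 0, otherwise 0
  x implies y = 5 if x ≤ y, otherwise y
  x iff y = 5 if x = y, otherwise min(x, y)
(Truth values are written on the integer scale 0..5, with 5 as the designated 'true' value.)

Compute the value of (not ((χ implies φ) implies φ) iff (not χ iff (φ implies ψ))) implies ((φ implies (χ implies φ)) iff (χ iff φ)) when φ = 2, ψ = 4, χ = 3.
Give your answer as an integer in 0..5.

2

χ implies φ = 3 implies 2 = 2
(χ implies φ) implies φ = 2 implies 2 = 5
not ((χ implies φ) implies φ) = not 5 = 0
not χ = not 3 = 0
φ implies ψ = 2 implies 4 = 5
not χ iff (φ implies ψ) = 0 iff 5 = 0
not ((χ implies φ) implies φ) iff (not χ iff (φ implies ψ)) = 0 iff 0 = 5
χ implies φ = 3 implies 2 = 2
φ implies (χ implies φ) = 2 implies 2 = 5
χ iff φ = 3 iff 2 = 2
(φ implies (χ implies φ)) iff (χ iff φ) = 5 iff 2 = 2
(not ((χ implies φ) implies φ) iff (not χ iff (φ implies ψ))) implies ((φ implies (χ implies φ)) iff (χ iff φ)) = 5 implies 2 = 2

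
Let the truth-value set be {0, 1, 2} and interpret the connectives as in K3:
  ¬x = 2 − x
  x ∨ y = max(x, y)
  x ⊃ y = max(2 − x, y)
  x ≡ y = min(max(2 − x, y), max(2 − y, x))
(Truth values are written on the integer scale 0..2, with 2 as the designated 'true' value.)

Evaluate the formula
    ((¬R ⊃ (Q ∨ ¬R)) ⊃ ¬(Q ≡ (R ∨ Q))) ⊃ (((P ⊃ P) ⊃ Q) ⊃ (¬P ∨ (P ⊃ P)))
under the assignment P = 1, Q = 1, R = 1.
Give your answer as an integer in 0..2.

1

¬R = ¬1 = 1
¬R = ¬1 = 1
Q ∨ ¬R = 1 ∨ 1 = 1
¬R ⊃ (Q ∨ ¬R) = 1 ⊃ 1 = 1
R ∨ Q = 1 ∨ 1 = 1
Q ≡ (R ∨ Q) = 1 ≡ 1 = 1
¬(Q ≡ (R ∨ Q)) = ¬1 = 1
(¬R ⊃ (Q ∨ ¬R)) ⊃ ¬(Q ≡ (R ∨ Q)) = 1 ⊃ 1 = 1
P ⊃ P = 1 ⊃ 1 = 1
(P ⊃ P) ⊃ Q = 1 ⊃ 1 = 1
¬P = ¬1 = 1
P ⊃ P = 1 ⊃ 1 = 1
¬P ∨ (P ⊃ P) = 1 ∨ 1 = 1
((P ⊃ P) ⊃ Q) ⊃ (¬P ∨ (P ⊃ P)) = 1 ⊃ 1 = 1
((¬R ⊃ (Q ∨ ¬R)) ⊃ ¬(Q ≡ (R ∨ Q))) ⊃ (((P ⊃ P) ⊃ Q) ⊃ (¬P ∨ (P ⊃ P))) = 1 ⊃ 1 = 1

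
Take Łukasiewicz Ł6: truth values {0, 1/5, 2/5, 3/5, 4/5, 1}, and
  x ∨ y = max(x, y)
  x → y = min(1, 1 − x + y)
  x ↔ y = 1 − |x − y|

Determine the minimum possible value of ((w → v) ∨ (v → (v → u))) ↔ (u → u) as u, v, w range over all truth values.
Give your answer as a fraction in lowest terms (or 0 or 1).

Take u = 0, v = 3/5, w = 4/5:
w → v = 4/5 → 3/5 = 4/5
v → u = 3/5 → 0 = 2/5
v → (v → u) = 3/5 → 2/5 = 4/5
(w → v) ∨ (v → (v → u)) = 4/5 ∨ 4/5 = 4/5
u → u = 0 → 0 = 1
((w → v) ∨ (v → (v → u))) ↔ (u → u) = 4/5 ↔ 1 = 4/5
No assignment yields a value below 4/5, so this is the minimum.

4/5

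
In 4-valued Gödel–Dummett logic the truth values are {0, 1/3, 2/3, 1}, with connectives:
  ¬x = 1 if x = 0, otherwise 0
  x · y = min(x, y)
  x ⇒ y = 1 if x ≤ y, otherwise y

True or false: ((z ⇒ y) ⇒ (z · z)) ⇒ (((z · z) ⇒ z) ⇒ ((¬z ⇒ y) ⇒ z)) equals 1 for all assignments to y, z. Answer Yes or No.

Counterexample: take y = 0, z = 1/3.
z ⇒ y = 1/3 ⇒ 0 = 0
z · z = 1/3 · 1/3 = 1/3
(z ⇒ y) ⇒ (z · z) = 0 ⇒ 1/3 = 1
z · z = 1/3 · 1/3 = 1/3
(z · z) ⇒ z = 1/3 ⇒ 1/3 = 1
¬z = ¬1/3 = 0
¬z ⇒ y = 0 ⇒ 0 = 1
(¬z ⇒ y) ⇒ z = 1 ⇒ 1/3 = 1/3
((z · z) ⇒ z) ⇒ ((¬z ⇒ y) ⇒ z) = 1 ⇒ 1/3 = 1/3
((z ⇒ y) ⇒ (z · z)) ⇒ (((z · z) ⇒ z) ⇒ ((¬z ⇒ y) ⇒ z)) = 1 ⇒ 1/3 = 1/3
This gives 1/3 ≠ 1.

No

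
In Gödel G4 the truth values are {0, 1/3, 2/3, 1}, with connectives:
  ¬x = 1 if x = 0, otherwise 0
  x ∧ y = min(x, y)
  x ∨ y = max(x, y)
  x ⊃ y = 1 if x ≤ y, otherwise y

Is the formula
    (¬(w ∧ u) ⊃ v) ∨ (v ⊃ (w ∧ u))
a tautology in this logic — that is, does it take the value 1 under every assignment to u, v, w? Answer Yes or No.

Counterexample: take u = 0, v = 1/3, w = 0.
w ∧ u = 0 ∧ 0 = 0
¬(w ∧ u) = ¬0 = 1
¬(w ∧ u) ⊃ v = 1 ⊃ 1/3 = 1/3
w ∧ u = 0 ∧ 0 = 0
v ⊃ (w ∧ u) = 1/3 ⊃ 0 = 0
(¬(w ∧ u) ⊃ v) ∨ (v ⊃ (w ∧ u)) = 1/3 ∨ 0 = 1/3
This gives 1/3 ≠ 1.

No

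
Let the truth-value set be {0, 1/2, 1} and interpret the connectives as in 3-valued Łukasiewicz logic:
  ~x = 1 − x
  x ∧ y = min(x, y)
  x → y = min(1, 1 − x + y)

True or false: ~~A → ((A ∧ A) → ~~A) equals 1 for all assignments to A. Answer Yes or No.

Yes

A = 0 ↦ 1
A = 1/2 ↦ 1
A = 1 ↦ 1
Every assignment gives a value ≥ 1.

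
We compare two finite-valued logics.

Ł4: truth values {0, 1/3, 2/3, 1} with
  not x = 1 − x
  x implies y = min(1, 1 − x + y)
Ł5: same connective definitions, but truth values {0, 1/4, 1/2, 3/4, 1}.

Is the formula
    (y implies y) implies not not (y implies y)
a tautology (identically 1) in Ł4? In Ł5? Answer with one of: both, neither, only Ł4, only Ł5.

both

In Ł4: every assignment gives 1 — tautology.
In Ł5: every assignment gives 1 — tautology.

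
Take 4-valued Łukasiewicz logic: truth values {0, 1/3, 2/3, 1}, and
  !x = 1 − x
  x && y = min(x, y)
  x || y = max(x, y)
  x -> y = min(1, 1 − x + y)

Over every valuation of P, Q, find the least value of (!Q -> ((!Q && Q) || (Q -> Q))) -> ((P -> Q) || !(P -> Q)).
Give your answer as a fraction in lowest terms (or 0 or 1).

2/3

Take P = 1/3, Q = 0:
!Q = !0 = 1
!Q = !0 = 1
!Q && Q = 1 && 0 = 0
Q -> Q = 0 -> 0 = 1
(!Q && Q) || (Q -> Q) = 0 || 1 = 1
!Q -> ((!Q && Q) || (Q -> Q)) = 1 -> 1 = 1
P -> Q = 1/3 -> 0 = 2/3
P -> Q = 1/3 -> 0 = 2/3
!(P -> Q) = !2/3 = 1/3
(P -> Q) || !(P -> Q) = 2/3 || 1/3 = 2/3
(!Q -> ((!Q && Q) || (Q -> Q))) -> ((P -> Q) || !(P -> Q)) = 1 -> 2/3 = 2/3
No assignment yields a value below 2/3, so this is the minimum.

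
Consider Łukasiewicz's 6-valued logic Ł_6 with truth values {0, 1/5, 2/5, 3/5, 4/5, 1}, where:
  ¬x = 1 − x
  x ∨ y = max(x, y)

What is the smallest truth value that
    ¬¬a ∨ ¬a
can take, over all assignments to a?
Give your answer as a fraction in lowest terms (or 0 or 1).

Take a = 2/5:
¬a = ¬2/5 = 3/5
¬¬a = ¬3/5 = 2/5
¬a = ¬2/5 = 3/5
¬¬a ∨ ¬a = 2/5 ∨ 3/5 = 3/5
No assignment yields a value below 3/5, so this is the minimum.

3/5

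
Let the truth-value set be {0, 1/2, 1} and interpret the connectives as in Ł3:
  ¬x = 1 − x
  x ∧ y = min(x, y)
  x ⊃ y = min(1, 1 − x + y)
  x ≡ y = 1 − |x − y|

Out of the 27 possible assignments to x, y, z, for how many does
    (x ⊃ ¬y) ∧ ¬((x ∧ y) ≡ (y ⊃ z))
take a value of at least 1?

value 1: 12 assignments (counts)
value 1/2: 8 assignments
value 0: 7 assignments
So 12 of the 27 assignments meet the threshold.

12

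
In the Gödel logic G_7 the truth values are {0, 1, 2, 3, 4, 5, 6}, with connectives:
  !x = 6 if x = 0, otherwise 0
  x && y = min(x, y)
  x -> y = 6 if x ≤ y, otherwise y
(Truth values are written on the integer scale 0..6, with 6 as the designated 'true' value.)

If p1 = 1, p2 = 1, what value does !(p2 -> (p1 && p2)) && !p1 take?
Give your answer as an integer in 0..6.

0

p1 && p2 = 1 && 1 = 1
p2 -> (p1 && p2) = 1 -> 1 = 6
!(p2 -> (p1 && p2)) = !6 = 0
!p1 = !1 = 0
!(p2 -> (p1 && p2)) && !p1 = 0 && 0 = 0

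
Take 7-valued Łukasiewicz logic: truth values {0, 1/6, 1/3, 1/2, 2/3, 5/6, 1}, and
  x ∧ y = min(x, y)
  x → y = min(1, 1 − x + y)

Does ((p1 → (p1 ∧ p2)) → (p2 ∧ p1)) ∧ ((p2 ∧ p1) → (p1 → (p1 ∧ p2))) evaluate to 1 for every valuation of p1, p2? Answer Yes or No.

Counterexample: take p1 = 0, p2 = 0.
p1 ∧ p2 = 0 ∧ 0 = 0
p1 → (p1 ∧ p2) = 0 → 0 = 1
p2 ∧ p1 = 0 ∧ 0 = 0
(p1 → (p1 ∧ p2)) → (p2 ∧ p1) = 1 → 0 = 0
(p2 ∧ p1) → (p1 → (p1 ∧ p2)) = 0 → 1 = 1
((p1 → (p1 ∧ p2)) → (p2 ∧ p1)) ∧ ((p2 ∧ p1) → (p1 → (p1 ∧ p2))) = 0 ∧ 1 = 0
This gives 0 ≠ 1.

No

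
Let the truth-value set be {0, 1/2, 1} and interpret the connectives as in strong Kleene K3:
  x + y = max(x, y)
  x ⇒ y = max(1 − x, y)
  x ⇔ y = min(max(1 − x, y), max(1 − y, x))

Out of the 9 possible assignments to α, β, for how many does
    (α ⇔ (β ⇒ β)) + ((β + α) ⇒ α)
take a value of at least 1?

4

α = 0, β = 0 ↦ 1  ≥
α = 0, β = 1/2 ↦ 1/2  <
α = 0, β = 1 ↦ 0  <
α = 1/2, β = 0 ↦ 1/2  <
α = 1/2, β = 1/2 ↦ 1/2  <
α = 1/2, β = 1 ↦ 1/2  <
α = 1, β = 0 ↦ 1  ≥
α = 1, β = 1/2 ↦ 1  ≥
α = 1, β = 1 ↦ 1  ≥
So 4 of the 9 assignments meet the threshold.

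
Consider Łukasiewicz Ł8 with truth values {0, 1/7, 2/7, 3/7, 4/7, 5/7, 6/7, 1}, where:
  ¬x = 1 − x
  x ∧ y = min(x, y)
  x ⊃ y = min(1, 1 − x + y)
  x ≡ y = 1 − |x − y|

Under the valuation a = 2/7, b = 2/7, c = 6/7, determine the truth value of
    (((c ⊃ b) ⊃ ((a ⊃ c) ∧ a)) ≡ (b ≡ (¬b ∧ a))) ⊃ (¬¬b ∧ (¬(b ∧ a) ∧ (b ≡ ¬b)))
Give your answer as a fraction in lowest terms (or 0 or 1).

c ⊃ b = 6/7 ⊃ 2/7 = 3/7
a ⊃ c = 2/7 ⊃ 6/7 = 1
(a ⊃ c) ∧ a = 1 ∧ 2/7 = 2/7
(c ⊃ b) ⊃ ((a ⊃ c) ∧ a) = 3/7 ⊃ 2/7 = 6/7
¬b = ¬2/7 = 5/7
¬b ∧ a = 5/7 ∧ 2/7 = 2/7
b ≡ (¬b ∧ a) = 2/7 ≡ 2/7 = 1
((c ⊃ b) ⊃ ((a ⊃ c) ∧ a)) ≡ (b ≡ (¬b ∧ a)) = 6/7 ≡ 1 = 6/7
¬b = ¬2/7 = 5/7
¬¬b = ¬5/7 = 2/7
b ∧ a = 2/7 ∧ 2/7 = 2/7
¬(b ∧ a) = ¬2/7 = 5/7
¬b = ¬2/7 = 5/7
b ≡ ¬b = 2/7 ≡ 5/7 = 4/7
¬(b ∧ a) ∧ (b ≡ ¬b) = 5/7 ∧ 4/7 = 4/7
¬¬b ∧ (¬(b ∧ a) ∧ (b ≡ ¬b)) = 2/7 ∧ 4/7 = 2/7
(((c ⊃ b) ⊃ ((a ⊃ c) ∧ a)) ≡ (b ≡ (¬b ∧ a))) ⊃ (¬¬b ∧ (¬(b ∧ a) ∧ (b ≡ ¬b))) = 6/7 ⊃ 2/7 = 3/7

3/7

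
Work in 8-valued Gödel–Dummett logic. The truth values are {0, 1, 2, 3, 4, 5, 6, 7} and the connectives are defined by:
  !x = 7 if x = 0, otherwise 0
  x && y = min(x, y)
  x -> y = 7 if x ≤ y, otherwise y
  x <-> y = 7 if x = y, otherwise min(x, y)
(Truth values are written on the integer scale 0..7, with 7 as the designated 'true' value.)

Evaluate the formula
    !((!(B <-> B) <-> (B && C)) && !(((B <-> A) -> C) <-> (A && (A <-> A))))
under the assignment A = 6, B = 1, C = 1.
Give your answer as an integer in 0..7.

7

B <-> B = 1 <-> 1 = 7
!(B <-> B) = !7 = 0
B && C = 1 && 1 = 1
!(B <-> B) <-> (B && C) = 0 <-> 1 = 0
B <-> A = 1 <-> 6 = 1
(B <-> A) -> C = 1 -> 1 = 7
A <-> A = 6 <-> 6 = 7
A && (A <-> A) = 6 && 7 = 6
((B <-> A) -> C) <-> (A && (A <-> A)) = 7 <-> 6 = 6
!(((B <-> A) -> C) <-> (A && (A <-> A))) = !6 = 0
(!(B <-> B) <-> (B && C)) && !(((B <-> A) -> C) <-> (A && (A <-> A))) = 0 && 0 = 0
!((!(B <-> B) <-> (B && C)) && !(((B <-> A) -> C) <-> (A && (A <-> A)))) = !0 = 7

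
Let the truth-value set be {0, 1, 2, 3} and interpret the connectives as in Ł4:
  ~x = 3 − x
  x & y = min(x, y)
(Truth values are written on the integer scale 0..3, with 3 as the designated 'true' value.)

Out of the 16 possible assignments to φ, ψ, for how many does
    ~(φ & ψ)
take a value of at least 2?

12

φ = 0, ψ = 0 ↦ 3  ≥
φ = 0, ψ = 1 ↦ 3  ≥
φ = 0, ψ = 2 ↦ 3  ≥
φ = 0, ψ = 3 ↦ 3  ≥
φ = 1, ψ = 0 ↦ 3  ≥
φ = 1, ψ = 1 ↦ 2  ≥
φ = 1, ψ = 2 ↦ 2  ≥
φ = 1, ψ = 3 ↦ 2  ≥
φ = 2, ψ = 0 ↦ 3  ≥
φ = 2, ψ = 1 ↦ 2  ≥
φ = 2, ψ = 2 ↦ 1  <
φ = 2, ψ = 3 ↦ 1  <
φ = 3, ψ = 0 ↦ 3  ≥
φ = 3, ψ = 1 ↦ 2  ≥
φ = 3, ψ = 2 ↦ 1  <
φ = 3, ψ = 3 ↦ 0  <
So 12 of the 16 assignments meet the threshold.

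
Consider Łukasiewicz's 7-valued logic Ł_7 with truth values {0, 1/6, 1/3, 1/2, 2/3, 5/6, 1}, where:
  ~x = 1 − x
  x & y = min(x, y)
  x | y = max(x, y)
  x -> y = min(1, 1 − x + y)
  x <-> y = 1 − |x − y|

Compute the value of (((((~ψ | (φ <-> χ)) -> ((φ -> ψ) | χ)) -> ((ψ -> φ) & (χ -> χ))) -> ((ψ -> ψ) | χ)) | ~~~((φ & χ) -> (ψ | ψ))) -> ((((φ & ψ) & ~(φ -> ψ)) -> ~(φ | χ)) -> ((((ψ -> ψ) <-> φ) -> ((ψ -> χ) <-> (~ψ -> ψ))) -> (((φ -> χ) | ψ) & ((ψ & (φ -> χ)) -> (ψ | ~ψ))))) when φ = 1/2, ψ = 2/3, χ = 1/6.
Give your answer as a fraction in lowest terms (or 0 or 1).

2/3

~ψ = ~2/3 = 1/3
φ <-> χ = 1/2 <-> 1/6 = 2/3
~ψ | (φ <-> χ) = 1/3 | 2/3 = 2/3
φ -> ψ = 1/2 -> 2/3 = 1
(φ -> ψ) | χ = 1 | 1/6 = 1
(~ψ | (φ <-> χ)) -> ((φ -> ψ) | χ) = 2/3 -> 1 = 1
ψ -> φ = 2/3 -> 1/2 = 5/6
χ -> χ = 1/6 -> 1/6 = 1
(ψ -> φ) & (χ -> χ) = 5/6 & 1 = 5/6
((~ψ | (φ <-> χ)) -> ((φ -> ψ) | χ)) -> ((ψ -> φ) & (χ -> χ)) = 1 -> 5/6 = 5/6
ψ -> ψ = 2/3 -> 2/3 = 1
(ψ -> ψ) | χ = 1 | 1/6 = 1
(((~ψ | (φ <-> χ)) -> ((φ -> ψ) | χ)) -> ((ψ -> φ) & (χ -> χ))) -> ((ψ -> ψ) | χ) = 5/6 -> 1 = 1
φ & χ = 1/2 & 1/6 = 1/6
ψ | ψ = 2/3 | 2/3 = 2/3
(φ & χ) -> (ψ | ψ) = 1/6 -> 2/3 = 1
~((φ & χ) -> (ψ | ψ)) = ~1 = 0
~~((φ & χ) -> (ψ | ψ)) = ~0 = 1
~~~((φ & χ) -> (ψ | ψ)) = ~1 = 0
((((~ψ | (φ <-> χ)) -> ((φ -> ψ) | χ)) -> ((ψ -> φ) & (χ -> χ))) -> ((ψ -> ψ) | χ)) | ~~~((φ & χ) -> (ψ | ψ)) = 1 | 0 = 1
φ & ψ = 1/2 & 2/3 = 1/2
φ -> ψ = 1/2 -> 2/3 = 1
~(φ -> ψ) = ~1 = 0
(φ & ψ) & ~(φ -> ψ) = 1/2 & 0 = 0
φ | χ = 1/2 | 1/6 = 1/2
~(φ | χ) = ~1/2 = 1/2
((φ & ψ) & ~(φ -> ψ)) -> ~(φ | χ) = 0 -> 1/2 = 1
ψ -> ψ = 2/3 -> 2/3 = 1
(ψ -> ψ) <-> φ = 1 <-> 1/2 = 1/2
ψ -> χ = 2/3 -> 1/6 = 1/2
~ψ = ~2/3 = 1/3
~ψ -> ψ = 1/3 -> 2/3 = 1
(ψ -> χ) <-> (~ψ -> ψ) = 1/2 <-> 1 = 1/2
((ψ -> ψ) <-> φ) -> ((ψ -> χ) <-> (~ψ -> ψ)) = 1/2 -> 1/2 = 1
φ -> χ = 1/2 -> 1/6 = 2/3
(φ -> χ) | ψ = 2/3 | 2/3 = 2/3
φ -> χ = 1/2 -> 1/6 = 2/3
ψ & (φ -> χ) = 2/3 & 2/3 = 2/3
~ψ = ~2/3 = 1/3
ψ | ~ψ = 2/3 | 1/3 = 2/3
(ψ & (φ -> χ)) -> (ψ | ~ψ) = 2/3 -> 2/3 = 1
((φ -> χ) | ψ) & ((ψ & (φ -> χ)) -> (ψ | ~ψ)) = 2/3 & 1 = 2/3
(((ψ -> ψ) <-> φ) -> ((ψ -> χ) <-> (~ψ -> ψ))) -> (((φ -> χ) | ψ) & ((ψ & (φ -> χ)) -> (ψ | ~ψ))) = 1 -> 2/3 = 2/3
(((φ & ψ) & ~(φ -> ψ)) -> ~(φ | χ)) -> ((((ψ -> ψ) <-> φ) -> ((ψ -> χ) <-> (~ψ -> ψ))) -> (((φ -> χ) | ψ) & ((ψ & (φ -> χ)) -> (ψ | ~ψ)))) = 1 -> 2/3 = 2/3
(((((~ψ | (φ <-> χ)) -> ((φ -> ψ) | χ)) -> ((ψ -> φ) & (χ -> χ))) -> ((ψ -> ψ) | χ)) | ~~~((φ & χ) -> (ψ | ψ))) -> ((((φ & ψ) & ~(φ -> ψ)) -> ~(φ | χ)) -> ((((ψ -> ψ) <-> φ) -> ((ψ -> χ) <-> (~ψ -> ψ))) -> (((φ -> χ) | ψ) & ((ψ & (φ -> χ)) -> (ψ | ~ψ))))) = 1 -> 2/3 = 2/3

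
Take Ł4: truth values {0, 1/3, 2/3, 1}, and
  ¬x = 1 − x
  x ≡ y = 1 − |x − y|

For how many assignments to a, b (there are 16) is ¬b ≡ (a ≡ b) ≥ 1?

5

a = 0, b = 0 ↦ 1  ≥
a = 0, b = 1/3 ↦ 1  ≥
a = 0, b = 2/3 ↦ 1  ≥
a = 0, b = 1 ↦ 1  ≥
a = 1/3, b = 0 ↦ 2/3  <
a = 1/3, b = 1/3 ↦ 2/3  <
a = 1/3, b = 2/3 ↦ 2/3  <
a = 1/3, b = 1 ↦ 2/3  <
a = 2/3, b = 0 ↦ 1/3  <
a = 2/3, b = 1/3 ↦ 1  ≥
a = 2/3, b = 2/3 ↦ 1/3  <
a = 2/3, b = 1 ↦ 1/3  <
a = 1, b = 0 ↦ 0  <
a = 1, b = 1/3 ↦ 2/3  <
a = 1, b = 2/3 ↦ 2/3  <
a = 1, b = 1 ↦ 0  <
So 5 of the 16 assignments meet the threshold.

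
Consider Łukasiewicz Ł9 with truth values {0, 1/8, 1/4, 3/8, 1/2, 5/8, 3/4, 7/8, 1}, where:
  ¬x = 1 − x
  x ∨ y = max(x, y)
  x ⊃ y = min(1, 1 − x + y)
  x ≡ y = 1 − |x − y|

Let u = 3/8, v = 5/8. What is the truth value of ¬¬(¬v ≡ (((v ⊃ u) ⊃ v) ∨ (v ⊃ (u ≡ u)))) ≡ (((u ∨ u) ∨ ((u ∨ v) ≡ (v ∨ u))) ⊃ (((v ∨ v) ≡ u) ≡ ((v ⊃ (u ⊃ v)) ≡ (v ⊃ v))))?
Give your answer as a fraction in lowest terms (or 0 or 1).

¬v = ¬5/8 = 3/8
v ⊃ u = 5/8 ⊃ 3/8 = 3/4
(v ⊃ u) ⊃ v = 3/4 ⊃ 5/8 = 7/8
u ≡ u = 3/8 ≡ 3/8 = 1
v ⊃ (u ≡ u) = 5/8 ⊃ 1 = 1
((v ⊃ u) ⊃ v) ∨ (v ⊃ (u ≡ u)) = 7/8 ∨ 1 = 1
¬v ≡ (((v ⊃ u) ⊃ v) ∨ (v ⊃ (u ≡ u))) = 3/8 ≡ 1 = 3/8
¬(¬v ≡ (((v ⊃ u) ⊃ v) ∨ (v ⊃ (u ≡ u)))) = ¬3/8 = 5/8
¬¬(¬v ≡ (((v ⊃ u) ⊃ v) ∨ (v ⊃ (u ≡ u)))) = ¬5/8 = 3/8
u ∨ u = 3/8 ∨ 3/8 = 3/8
u ∨ v = 3/8 ∨ 5/8 = 5/8
v ∨ u = 5/8 ∨ 3/8 = 5/8
(u ∨ v) ≡ (v ∨ u) = 5/8 ≡ 5/8 = 1
(u ∨ u) ∨ ((u ∨ v) ≡ (v ∨ u)) = 3/8 ∨ 1 = 1
v ∨ v = 5/8 ∨ 5/8 = 5/8
(v ∨ v) ≡ u = 5/8 ≡ 3/8 = 3/4
u ⊃ v = 3/8 ⊃ 5/8 = 1
v ⊃ (u ⊃ v) = 5/8 ⊃ 1 = 1
v ⊃ v = 5/8 ⊃ 5/8 = 1
(v ⊃ (u ⊃ v)) ≡ (v ⊃ v) = 1 ≡ 1 = 1
((v ∨ v) ≡ u) ≡ ((v ⊃ (u ⊃ v)) ≡ (v ⊃ v)) = 3/4 ≡ 1 = 3/4
((u ∨ u) ∨ ((u ∨ v) ≡ (v ∨ u))) ⊃ (((v ∨ v) ≡ u) ≡ ((v ⊃ (u ⊃ v)) ≡ (v ⊃ v))) = 1 ⊃ 3/4 = 3/4
¬¬(¬v ≡ (((v ⊃ u) ⊃ v) ∨ (v ⊃ (u ≡ u)))) ≡ (((u ∨ u) ∨ ((u ∨ v) ≡ (v ∨ u))) ⊃ (((v ∨ v) ≡ u) ≡ ((v ⊃ (u ⊃ v)) ≡ (v ⊃ v)))) = 3/8 ≡ 3/4 = 5/8

5/8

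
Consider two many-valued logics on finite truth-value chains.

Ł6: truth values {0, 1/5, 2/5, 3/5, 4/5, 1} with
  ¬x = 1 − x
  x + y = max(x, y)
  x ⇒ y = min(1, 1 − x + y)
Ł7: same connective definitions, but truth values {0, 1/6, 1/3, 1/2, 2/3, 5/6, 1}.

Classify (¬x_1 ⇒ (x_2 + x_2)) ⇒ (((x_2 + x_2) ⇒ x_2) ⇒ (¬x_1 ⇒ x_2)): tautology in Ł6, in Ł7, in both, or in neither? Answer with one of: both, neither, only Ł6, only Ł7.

both

In Ł6: every assignment gives 1 — tautology.
In Ł7: every assignment gives 1 — tautology.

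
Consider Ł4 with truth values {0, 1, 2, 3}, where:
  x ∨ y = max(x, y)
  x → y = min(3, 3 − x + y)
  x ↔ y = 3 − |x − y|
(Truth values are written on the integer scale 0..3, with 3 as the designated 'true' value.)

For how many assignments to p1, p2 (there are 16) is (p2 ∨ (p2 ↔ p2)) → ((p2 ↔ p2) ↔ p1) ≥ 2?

8

p1 = 0, p2 = 0 ↦ 0  <
p1 = 0, p2 = 1 ↦ 0  <
p1 = 0, p2 = 2 ↦ 0  <
p1 = 0, p2 = 3 ↦ 0  <
p1 = 1, p2 = 0 ↦ 1  <
p1 = 1, p2 = 1 ↦ 1  <
p1 = 1, p2 = 2 ↦ 1  <
p1 = 1, p2 = 3 ↦ 1  <
p1 = 2, p2 = 0 ↦ 2  ≥
p1 = 2, p2 = 1 ↦ 2  ≥
p1 = 2, p2 = 2 ↦ 2  ≥
p1 = 2, p2 = 3 ↦ 2  ≥
p1 = 3, p2 = 0 ↦ 3  ≥
p1 = 3, p2 = 1 ↦ 3  ≥
p1 = 3, p2 = 2 ↦ 3  ≥
p1 = 3, p2 = 3 ↦ 3  ≥
So 8 of the 16 assignments meet the threshold.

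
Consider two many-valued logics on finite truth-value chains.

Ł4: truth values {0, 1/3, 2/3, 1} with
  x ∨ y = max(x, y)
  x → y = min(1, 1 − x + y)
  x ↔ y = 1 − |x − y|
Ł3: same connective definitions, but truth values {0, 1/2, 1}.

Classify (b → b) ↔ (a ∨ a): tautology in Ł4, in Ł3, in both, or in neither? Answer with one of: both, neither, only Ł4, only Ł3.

neither

In Ł4: at a = 0, b = 0 the value is 0 — not a tautology.
In Ł3: at a = 0, b = 0 the value is 0 — not a tautology.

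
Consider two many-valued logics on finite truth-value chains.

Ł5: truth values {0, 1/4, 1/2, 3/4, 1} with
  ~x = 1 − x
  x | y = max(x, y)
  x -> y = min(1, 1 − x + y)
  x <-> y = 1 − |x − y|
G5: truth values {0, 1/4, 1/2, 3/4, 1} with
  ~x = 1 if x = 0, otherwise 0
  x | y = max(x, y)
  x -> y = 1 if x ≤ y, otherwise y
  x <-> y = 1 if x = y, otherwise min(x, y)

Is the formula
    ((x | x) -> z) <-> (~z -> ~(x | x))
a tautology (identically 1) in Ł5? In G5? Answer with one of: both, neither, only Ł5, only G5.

only Ł5

In Ł5: every assignment gives 1 — tautology.
In G5: at x = 1/2, z = 1/4 the value is 1/4 — not a tautology.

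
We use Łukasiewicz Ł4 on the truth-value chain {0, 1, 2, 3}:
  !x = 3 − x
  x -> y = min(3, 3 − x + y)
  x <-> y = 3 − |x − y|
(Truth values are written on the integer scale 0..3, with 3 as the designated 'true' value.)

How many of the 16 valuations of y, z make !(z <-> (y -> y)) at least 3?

4

y = 0, z = 0 ↦ 3  ≥
y = 0, z = 1 ↦ 2  <
y = 0, z = 2 ↦ 1  <
y = 0, z = 3 ↦ 0  <
y = 1, z = 0 ↦ 3  ≥
y = 1, z = 1 ↦ 2  <
y = 1, z = 2 ↦ 1  <
y = 1, z = 3 ↦ 0  <
y = 2, z = 0 ↦ 3  ≥
y = 2, z = 1 ↦ 2  <
y = 2, z = 2 ↦ 1  <
y = 2, z = 3 ↦ 0  <
y = 3, z = 0 ↦ 3  ≥
y = 3, z = 1 ↦ 2  <
y = 3, z = 2 ↦ 1  <
y = 3, z = 3 ↦ 0  <
So 4 of the 16 assignments meet the threshold.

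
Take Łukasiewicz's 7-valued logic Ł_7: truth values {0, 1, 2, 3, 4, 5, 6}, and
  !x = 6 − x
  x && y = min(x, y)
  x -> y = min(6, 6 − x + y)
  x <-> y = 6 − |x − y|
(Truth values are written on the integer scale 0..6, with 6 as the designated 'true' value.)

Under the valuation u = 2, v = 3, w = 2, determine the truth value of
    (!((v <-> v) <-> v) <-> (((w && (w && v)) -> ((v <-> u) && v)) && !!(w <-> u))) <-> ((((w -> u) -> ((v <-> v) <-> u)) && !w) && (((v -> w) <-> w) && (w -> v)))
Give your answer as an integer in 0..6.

5

v <-> v = 3 <-> 3 = 6
(v <-> v) <-> v = 6 <-> 3 = 3
!((v <-> v) <-> v) = !3 = 3
w && v = 2 && 3 = 2
w && (w && v) = 2 && 2 = 2
v <-> u = 3 <-> 2 = 5
(v <-> u) && v = 5 && 3 = 3
(w && (w && v)) -> ((v <-> u) && v) = 2 -> 3 = 6
w <-> u = 2 <-> 2 = 6
!(w <-> u) = !6 = 0
!!(w <-> u) = !0 = 6
((w && (w && v)) -> ((v <-> u) && v)) && !!(w <-> u) = 6 && 6 = 6
!((v <-> v) <-> v) <-> (((w && (w && v)) -> ((v <-> u) && v)) && !!(w <-> u)) = 3 <-> 6 = 3
w -> u = 2 -> 2 = 6
v <-> v = 3 <-> 3 = 6
(v <-> v) <-> u = 6 <-> 2 = 2
(w -> u) -> ((v <-> v) <-> u) = 6 -> 2 = 2
!w = !2 = 4
((w -> u) -> ((v <-> v) <-> u)) && !w = 2 && 4 = 2
v -> w = 3 -> 2 = 5
(v -> w) <-> w = 5 <-> 2 = 3
w -> v = 2 -> 3 = 6
((v -> w) <-> w) && (w -> v) = 3 && 6 = 3
(((w -> u) -> ((v <-> v) <-> u)) && !w) && (((v -> w) <-> w) && (w -> v)) = 2 && 3 = 2
(!((v <-> v) <-> v) <-> (((w && (w && v)) -> ((v <-> u) && v)) && !!(w <-> u))) <-> ((((w -> u) -> ((v <-> v) <-> u)) && !w) && (((v -> w) <-> w) && (w -> v))) = 3 <-> 2 = 5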